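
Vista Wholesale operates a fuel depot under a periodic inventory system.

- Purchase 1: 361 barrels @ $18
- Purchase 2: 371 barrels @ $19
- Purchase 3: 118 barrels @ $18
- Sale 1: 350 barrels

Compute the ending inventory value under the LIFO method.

Ending inventory = $9,139

Sale 1 (350) [LIFO — newest first]: 118 @ $18 + 232 @ $19 = $6,532
Ending inventory: 361 @ $18 + 139 @ $19 = $9,139
Check: goods available $15,671 = COGS $6,532 + ending $9,139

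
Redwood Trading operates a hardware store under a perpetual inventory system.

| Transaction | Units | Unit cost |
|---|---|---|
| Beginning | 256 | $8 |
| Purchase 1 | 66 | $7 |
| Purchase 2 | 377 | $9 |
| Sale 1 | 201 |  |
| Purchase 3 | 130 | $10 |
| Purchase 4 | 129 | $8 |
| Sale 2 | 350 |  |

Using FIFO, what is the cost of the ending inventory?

Sale 1 (201) [FIFO — oldest first]: 201 @ $8 = $1,608
Sale 2 (350) [FIFO — oldest first]: 55 @ $8 + 66 @ $7 + 229 @ $9 = $2,963
Total COGS = $1,608 + $2,963 = $4,571
Ending inventory: 148 @ $9 + 130 @ $10 + 129 @ $8 = $3,664
Check: goods available $8,235 = COGS $4,571 + ending $3,664

Ending inventory = $3,664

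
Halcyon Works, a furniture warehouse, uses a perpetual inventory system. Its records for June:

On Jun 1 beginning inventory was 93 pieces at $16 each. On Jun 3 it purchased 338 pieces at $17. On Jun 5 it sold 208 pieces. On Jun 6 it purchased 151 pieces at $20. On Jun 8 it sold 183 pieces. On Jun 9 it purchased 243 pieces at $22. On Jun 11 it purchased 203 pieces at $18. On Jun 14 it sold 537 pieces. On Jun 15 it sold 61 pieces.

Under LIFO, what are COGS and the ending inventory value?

COGS = $18,630; ending inventory = $624

Jun 5, 208 sold [LIFO — newest first]: 208 @ $17 = $3,536
Jun 8, 183 sold [LIFO — newest first]: 151 @ $20 + 32 @ $17 = $3,564
Jun 14, 537 sold [LIFO — newest first]: 203 @ $18 + 243 @ $22 + 91 @ $17 = $10,547
Jun 15, 61 sold [LIFO — newest first]: 7 @ $17 + 54 @ $16 = $983
Total COGS = $3,536 + $3,564 + $10,547 + $983 = $18,630
Ending inventory: 39 @ $16 = $624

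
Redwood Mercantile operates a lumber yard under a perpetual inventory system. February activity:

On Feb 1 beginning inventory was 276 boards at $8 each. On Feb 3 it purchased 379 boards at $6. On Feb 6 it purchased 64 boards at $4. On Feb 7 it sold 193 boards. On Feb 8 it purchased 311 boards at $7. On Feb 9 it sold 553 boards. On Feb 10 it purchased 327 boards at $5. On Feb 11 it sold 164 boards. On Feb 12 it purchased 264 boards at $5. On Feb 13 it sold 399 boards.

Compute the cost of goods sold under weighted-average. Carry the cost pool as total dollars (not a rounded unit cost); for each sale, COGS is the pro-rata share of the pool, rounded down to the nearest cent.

COGS = $8,151.15

After Feb 1: 276 on hand, pool $2,208.00 (≈ $8.0000 each)
After Feb 3: 655 on hand, pool $4,482.00 (≈ $6.8427 each)
After Feb 6: 719 on hand, pool $4,738.00 (≈ $6.5897 each)
Feb 7, sell 193: 193/719 × $4,738.00 → $1,271.81
After Feb 8: 837 on hand, pool $5,643.19 (≈ $6.7422 each)
Feb 9, sell 553: 553/837 × $5,643.19 → $3,728.41
After Feb 10: 611 on hand, pool $3,549.78 (≈ $5.8098 each)
Feb 11, sell 164: 164/611 × $3,549.78 → $952.80
After Feb 12: 711 on hand, pool $3,916.98 (≈ $5.5091 each)
Feb 13, sell 399: 399/711 × $3,916.98 → $2,198.13
Total COGS = $1,271.81 + $3,728.41 + $952.80 + $2,198.13 = $8,151.15
Ending inventory (cost pool remaining) = $1,718.85
Check: goods available $9,870.00 = COGS $8,151.15 + ending $1,718.85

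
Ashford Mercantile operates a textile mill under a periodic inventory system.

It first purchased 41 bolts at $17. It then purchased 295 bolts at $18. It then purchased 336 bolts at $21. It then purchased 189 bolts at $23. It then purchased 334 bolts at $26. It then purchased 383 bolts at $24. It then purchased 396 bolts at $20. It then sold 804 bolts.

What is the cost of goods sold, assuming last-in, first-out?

Sale 1 (804) [LIFO — newest first]: 396 @ $20 + 383 @ $24 + 25 @ $26 = $17,762
Ending inventory: 41 @ $17 + 295 @ $18 + 336 @ $21 + 189 @ $23 + 309 @ $26 = $25,444
Check: goods available $43,206 = COGS $17,762 + ending $25,444

COGS = $17,762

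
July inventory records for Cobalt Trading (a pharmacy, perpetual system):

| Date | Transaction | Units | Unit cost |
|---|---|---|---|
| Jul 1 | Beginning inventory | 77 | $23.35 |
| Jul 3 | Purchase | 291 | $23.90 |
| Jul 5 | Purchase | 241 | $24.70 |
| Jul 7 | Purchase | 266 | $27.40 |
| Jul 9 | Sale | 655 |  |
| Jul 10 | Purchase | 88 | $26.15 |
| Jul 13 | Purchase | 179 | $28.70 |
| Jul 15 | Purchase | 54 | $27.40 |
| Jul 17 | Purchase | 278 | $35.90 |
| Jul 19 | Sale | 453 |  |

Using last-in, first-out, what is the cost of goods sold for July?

COGS = $31,710.80

Jul 9, 655 sold [LIFO — newest first]: 266 @ $27.40 + 241 @ $24.70 + 148 @ $23.90 = $16,778.30
Jul 19, 453 sold [LIFO — newest first]: 278 @ $35.90 + 54 @ $27.40 + 121 @ $28.70 = $14,932.50
Total COGS = $16,778.30 + $14,932.50 = $31,710.80
Ending inventory: 77 @ $23.35 + 143 @ $23.90 + 88 @ $26.15 + 58 @ $28.70 = $9,181.45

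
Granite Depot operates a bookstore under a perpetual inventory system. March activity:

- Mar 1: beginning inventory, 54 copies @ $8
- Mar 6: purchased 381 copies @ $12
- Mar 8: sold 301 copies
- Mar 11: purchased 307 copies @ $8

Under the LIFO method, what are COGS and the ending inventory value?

Mar 8, 301 sold [LIFO — newest first]: 301 @ $12 = $3,612
Ending inventory: 54 @ $8 + 80 @ $12 + 307 @ $8 = $3,848
Check: goods available $7,460 = COGS $3,612 + ending $3,848

COGS = $3,612; ending inventory = $3,848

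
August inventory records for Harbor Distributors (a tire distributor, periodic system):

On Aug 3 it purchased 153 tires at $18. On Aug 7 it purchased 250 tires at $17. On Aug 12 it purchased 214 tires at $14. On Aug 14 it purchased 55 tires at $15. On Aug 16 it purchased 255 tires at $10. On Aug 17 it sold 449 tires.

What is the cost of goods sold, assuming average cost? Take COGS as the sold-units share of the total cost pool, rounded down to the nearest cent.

COGS = $6,478.29

Aug 17, sell 449: 449/927 × $13,375.00 → $6,478.29
Ending inventory (cost pool remaining) = $6,896.71
Check: goods available $13,375.00 = COGS $6,478.29 + ending $6,896.71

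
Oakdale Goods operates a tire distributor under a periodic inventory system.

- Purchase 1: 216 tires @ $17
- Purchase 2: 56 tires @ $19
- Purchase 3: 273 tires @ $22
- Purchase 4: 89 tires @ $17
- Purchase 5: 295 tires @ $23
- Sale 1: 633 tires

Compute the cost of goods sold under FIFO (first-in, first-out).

COGS = $12,238

Sale 1 (633) [FIFO — oldest first]: 216 @ $17 + 56 @ $19 + 273 @ $22 + 88 @ $17 = $12,238
Ending inventory: 1 @ $17 + 295 @ $23 = $6,802
Check: goods available $19,040 = COGS $12,238 + ending $6,802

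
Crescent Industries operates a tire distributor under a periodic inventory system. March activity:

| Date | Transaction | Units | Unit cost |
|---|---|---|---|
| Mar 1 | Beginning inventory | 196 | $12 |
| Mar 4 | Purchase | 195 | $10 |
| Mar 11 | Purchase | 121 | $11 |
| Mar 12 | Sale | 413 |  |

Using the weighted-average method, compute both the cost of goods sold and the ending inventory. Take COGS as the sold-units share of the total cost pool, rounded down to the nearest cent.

COGS = $4,543.80; ending inventory = $1,089.20

Mar 12, sell 413: 413/512 × $5,633.00 → $4,543.80
Ending inventory (cost pool remaining) = $1,089.20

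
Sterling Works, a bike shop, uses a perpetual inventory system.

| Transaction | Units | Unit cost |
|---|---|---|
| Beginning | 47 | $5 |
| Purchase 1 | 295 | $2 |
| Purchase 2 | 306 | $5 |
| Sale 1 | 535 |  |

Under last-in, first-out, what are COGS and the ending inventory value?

Sale 1 (535) [LIFO — newest first]: 306 @ $5 + 229 @ $2 = $1,988
Ending inventory: 47 @ $5 + 66 @ $2 = $367

COGS = $1,988; ending inventory = $367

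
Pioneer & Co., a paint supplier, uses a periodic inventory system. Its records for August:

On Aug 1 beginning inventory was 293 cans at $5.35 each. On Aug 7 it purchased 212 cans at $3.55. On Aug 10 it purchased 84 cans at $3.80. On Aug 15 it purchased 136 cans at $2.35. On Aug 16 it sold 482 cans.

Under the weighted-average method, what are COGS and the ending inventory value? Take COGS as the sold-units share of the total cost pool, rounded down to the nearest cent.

Aug 16, sell 482: 482/725 × $2,958.95 → $1,967.19
Ending inventory (cost pool remaining) = $991.76
Check: goods available $2,958.95 = COGS $1,967.19 + ending $991.76

COGS = $1,967.19; ending inventory = $991.76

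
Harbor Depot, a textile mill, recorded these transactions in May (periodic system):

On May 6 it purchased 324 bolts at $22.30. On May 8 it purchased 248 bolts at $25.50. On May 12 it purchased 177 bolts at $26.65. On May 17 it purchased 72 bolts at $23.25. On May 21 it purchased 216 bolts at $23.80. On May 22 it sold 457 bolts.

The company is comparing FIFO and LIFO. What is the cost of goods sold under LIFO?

FIFO COGS: 324 @ $22.30 + 133 @ $25.50 = $10,616.70
LIFO COGS: 216 @ $23.80 + 72 @ $23.25 + 169 @ $26.65 = $11,318.65

COGS = $11,318.65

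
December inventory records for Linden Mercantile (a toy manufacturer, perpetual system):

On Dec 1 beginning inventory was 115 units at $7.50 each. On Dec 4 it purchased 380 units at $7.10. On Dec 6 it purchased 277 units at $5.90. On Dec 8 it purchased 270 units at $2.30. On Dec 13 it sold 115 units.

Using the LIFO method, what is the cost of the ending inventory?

Dec 13, 115 sold [LIFO — newest first]: 115 @ $2.30 = $264.50
Ending inventory: 115 @ $7.50 + 380 @ $7.10 + 277 @ $5.90 + 155 @ $2.30 = $5,551.30

Ending inventory = $5,551.30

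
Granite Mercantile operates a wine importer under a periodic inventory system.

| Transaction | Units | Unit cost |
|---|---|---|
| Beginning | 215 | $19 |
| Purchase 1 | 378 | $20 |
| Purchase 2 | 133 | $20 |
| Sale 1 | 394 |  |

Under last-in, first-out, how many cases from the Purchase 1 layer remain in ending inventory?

117

Sale 1 (394) [LIFO — newest first]: 133 @ $20 + 261 @ $20 = $7,880
Ending inventory: 215 @ $19 + 117 @ $20 = $6,425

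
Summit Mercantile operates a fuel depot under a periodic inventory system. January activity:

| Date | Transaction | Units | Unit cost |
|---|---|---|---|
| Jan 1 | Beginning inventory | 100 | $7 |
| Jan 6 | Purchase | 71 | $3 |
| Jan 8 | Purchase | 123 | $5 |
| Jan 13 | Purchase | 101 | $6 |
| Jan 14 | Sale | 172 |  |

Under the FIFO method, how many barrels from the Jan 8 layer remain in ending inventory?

Jan 14, 172 sold [FIFO — oldest first]: 100 @ $7 + 71 @ $3 + 1 @ $5 = $918
Ending inventory: 122 @ $5 + 101 @ $6 = $1,216

122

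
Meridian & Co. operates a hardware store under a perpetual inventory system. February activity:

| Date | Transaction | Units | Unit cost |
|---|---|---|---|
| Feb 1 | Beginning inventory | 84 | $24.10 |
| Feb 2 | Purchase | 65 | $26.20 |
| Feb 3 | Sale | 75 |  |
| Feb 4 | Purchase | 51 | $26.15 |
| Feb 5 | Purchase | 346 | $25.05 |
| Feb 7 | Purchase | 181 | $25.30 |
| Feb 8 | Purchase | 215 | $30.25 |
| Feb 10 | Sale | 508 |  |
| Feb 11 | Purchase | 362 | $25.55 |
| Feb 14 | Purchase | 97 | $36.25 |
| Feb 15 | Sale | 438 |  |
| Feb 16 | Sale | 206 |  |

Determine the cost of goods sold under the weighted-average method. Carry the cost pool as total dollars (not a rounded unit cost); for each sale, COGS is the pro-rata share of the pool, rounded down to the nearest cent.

After Feb 1: 84 on hand, pool $2,024.40 (≈ $24.1000 each)
After Feb 2: 149 on hand, pool $3,727.40 (≈ $25.0161 each)
Feb 3, sell 75: 75/149 × $3,727.40 → $1,876.20
After Feb 4: 125 on hand, pool $3,184.85 (≈ $25.4788 each)
After Feb 5: 471 on hand, pool $11,852.15 (≈ $25.1638 each)
After Feb 7: 652 on hand, pool $16,431.45 (≈ $25.2016 each)
After Feb 8: 867 on hand, pool $22,935.20 (≈ $26.4535 each)
Feb 10, sell 508: 508/867 × $22,935.20 → $13,438.38
After Feb 11: 721 on hand, pool $18,745.92 (≈ $25.9999 each)
After Feb 14: 818 on hand, pool $22,262.17 (≈ $27.2154 each)
Feb 15, sell 438: 438/818 × $22,262.17 → $11,920.33
Feb 16, sell 206: 206/380 × $10,341.84 → $5,606.36
Total COGS = $1,876.20 + $13,438.38 + $11,920.33 + $5,606.36 = $32,841.27
Ending inventory (cost pool remaining) = $4,735.48

COGS = $32,841.27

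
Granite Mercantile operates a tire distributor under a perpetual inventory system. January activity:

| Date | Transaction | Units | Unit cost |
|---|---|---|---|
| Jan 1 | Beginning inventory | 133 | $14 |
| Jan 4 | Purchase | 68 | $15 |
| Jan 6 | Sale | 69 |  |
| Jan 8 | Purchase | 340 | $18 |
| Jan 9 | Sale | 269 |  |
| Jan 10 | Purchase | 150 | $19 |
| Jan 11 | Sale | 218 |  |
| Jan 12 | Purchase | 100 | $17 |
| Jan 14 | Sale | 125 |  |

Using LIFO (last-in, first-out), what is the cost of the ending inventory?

Jan 6, 69 sold [LIFO — newest first]: 68 @ $15 + 1 @ $14 = $1,034
Jan 9, 269 sold [LIFO — newest first]: 269 @ $18 = $4,842
Jan 11, 218 sold [LIFO — newest first]: 150 @ $19 + 68 @ $18 = $4,074
Jan 14, 125 sold [LIFO — newest first]: 100 @ $17 + 3 @ $18 + 22 @ $14 = $2,062
Total COGS = $1,034 + $4,842 + $4,074 + $2,062 = $12,012
Ending inventory: 110 @ $14 = $1,540

Ending inventory = $1,540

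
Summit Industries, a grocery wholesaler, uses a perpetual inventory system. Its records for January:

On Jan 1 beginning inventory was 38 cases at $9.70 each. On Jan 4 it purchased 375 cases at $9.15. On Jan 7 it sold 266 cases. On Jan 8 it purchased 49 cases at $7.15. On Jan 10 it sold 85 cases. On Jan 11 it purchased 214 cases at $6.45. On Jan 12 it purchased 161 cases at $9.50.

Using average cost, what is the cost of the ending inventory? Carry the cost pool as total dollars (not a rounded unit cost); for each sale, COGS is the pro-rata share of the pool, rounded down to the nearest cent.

Ending inventory = $3,874.17

After Jan 1: 38 on hand, pool $368.60 (≈ $9.7000 each)
After Jan 4: 413 on hand, pool $3,799.85 (≈ $9.2006 each)
Jan 7, sell 266: 266/413 × $3,799.85 → $2,447.36
After Jan 8: 196 on hand, pool $1,702.84 (≈ $8.6880 each)
Jan 10, sell 85: 85/196 × $1,702.84 → $738.47
After Jan 11: 325 on hand, pool $2,344.67 (≈ $7.2144 each)
After Jan 12: 486 on hand, pool $3,874.17 (≈ $7.9715 each)
Total COGS = $2,447.36 + $738.47 = $3,185.83
Ending inventory (cost pool remaining) = $3,874.17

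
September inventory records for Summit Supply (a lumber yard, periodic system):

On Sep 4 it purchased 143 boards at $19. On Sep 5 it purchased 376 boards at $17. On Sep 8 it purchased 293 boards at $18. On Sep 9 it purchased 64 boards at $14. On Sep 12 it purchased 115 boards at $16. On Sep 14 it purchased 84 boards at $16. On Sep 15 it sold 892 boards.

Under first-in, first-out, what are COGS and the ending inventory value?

Sep 15, 892 sold [FIFO — oldest first]: 143 @ $19 + 376 @ $17 + 293 @ $18 + 64 @ $14 + 16 @ $16 = $15,535
Ending inventory: 99 @ $16 + 84 @ $16 = $2,928
Check: goods available $18,463 = COGS $15,535 + ending $2,928

COGS = $15,535; ending inventory = $2,928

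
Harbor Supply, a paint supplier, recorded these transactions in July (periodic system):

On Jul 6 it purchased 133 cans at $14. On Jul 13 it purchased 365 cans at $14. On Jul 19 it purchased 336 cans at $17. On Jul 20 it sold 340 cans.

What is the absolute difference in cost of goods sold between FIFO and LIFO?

$1,008

FIFO COGS: 133 @ $14 + 207 @ $14 = $4,760
LIFO COGS: 336 @ $17 + 4 @ $14 = $5,768
Difference = |$4,760 − $5,768| = $1,008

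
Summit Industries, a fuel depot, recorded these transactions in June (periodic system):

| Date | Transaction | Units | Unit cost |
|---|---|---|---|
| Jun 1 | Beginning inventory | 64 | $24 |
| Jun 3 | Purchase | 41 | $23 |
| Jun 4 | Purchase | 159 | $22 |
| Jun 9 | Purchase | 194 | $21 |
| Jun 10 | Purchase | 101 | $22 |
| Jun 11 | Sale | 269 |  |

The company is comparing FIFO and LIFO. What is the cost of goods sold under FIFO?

FIFO COGS: 64 @ $24 + 41 @ $23 + 159 @ $22 + 5 @ $21 = $6,082
LIFO COGS: 101 @ $22 + 168 @ $21 = $5,750

COGS = $6,082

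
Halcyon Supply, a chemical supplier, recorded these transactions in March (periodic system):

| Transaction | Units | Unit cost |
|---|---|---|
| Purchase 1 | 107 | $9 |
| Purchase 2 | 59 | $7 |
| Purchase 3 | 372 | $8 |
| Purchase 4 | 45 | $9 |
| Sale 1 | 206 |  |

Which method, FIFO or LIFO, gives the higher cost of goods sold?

FIFO

FIFO COGS: 107 @ $9 + 59 @ $7 + 40 @ $8 = $1,696
LIFO COGS: 45 @ $9 + 161 @ $8 = $1,693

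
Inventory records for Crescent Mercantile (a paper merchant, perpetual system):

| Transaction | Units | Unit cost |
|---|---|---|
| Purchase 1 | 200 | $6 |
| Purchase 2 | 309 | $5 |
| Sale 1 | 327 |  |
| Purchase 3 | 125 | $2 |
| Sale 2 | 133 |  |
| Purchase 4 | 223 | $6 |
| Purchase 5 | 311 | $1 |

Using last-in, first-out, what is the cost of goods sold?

COGS = $1,951

Sale 1 (327) [LIFO — newest first]: 309 @ $5 + 18 @ $6 = $1,653
Sale 2 (133) [LIFO — newest first]: 125 @ $2 + 8 @ $6 = $298
Total COGS = $1,653 + $298 = $1,951
Ending inventory: 174 @ $6 + 223 @ $6 + 311 @ $1 = $2,693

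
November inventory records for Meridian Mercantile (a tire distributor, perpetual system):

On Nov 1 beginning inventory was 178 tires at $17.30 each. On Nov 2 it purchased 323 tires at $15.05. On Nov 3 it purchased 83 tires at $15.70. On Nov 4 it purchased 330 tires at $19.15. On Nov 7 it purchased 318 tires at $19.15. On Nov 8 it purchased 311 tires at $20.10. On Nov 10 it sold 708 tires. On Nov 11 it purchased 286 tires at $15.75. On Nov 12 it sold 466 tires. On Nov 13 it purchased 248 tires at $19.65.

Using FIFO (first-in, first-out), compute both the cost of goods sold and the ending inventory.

Nov 10, 708 sold [FIFO — oldest first]: 178 @ $17.30 + 323 @ $15.05 + 83 @ $15.70 + 124 @ $19.15 = $11,618.25
Nov 12, 466 sold [FIFO — oldest first]: 206 @ $19.15 + 260 @ $19.15 = $8,923.90
Total COGS = $11,618.25 + $8,923.90 = $20,542.15
Ending inventory: 58 @ $19.15 + 311 @ $20.10 + 286 @ $15.75 + 248 @ $19.65 = $16,739.50

COGS = $20,542.15; ending inventory = $16,739.50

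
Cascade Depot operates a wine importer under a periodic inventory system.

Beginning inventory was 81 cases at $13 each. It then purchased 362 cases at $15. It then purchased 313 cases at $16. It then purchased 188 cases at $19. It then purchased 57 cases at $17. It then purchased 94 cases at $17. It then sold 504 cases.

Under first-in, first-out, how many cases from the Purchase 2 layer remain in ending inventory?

Sale 1 (504) [FIFO — oldest first]: 81 @ $13 + 362 @ $15 + 61 @ $16 = $7,459
Ending inventory: 252 @ $16 + 188 @ $19 + 57 @ $17 + 94 @ $17 = $10,171
Check: goods available $17,630 = COGS $7,459 + ending $10,171

252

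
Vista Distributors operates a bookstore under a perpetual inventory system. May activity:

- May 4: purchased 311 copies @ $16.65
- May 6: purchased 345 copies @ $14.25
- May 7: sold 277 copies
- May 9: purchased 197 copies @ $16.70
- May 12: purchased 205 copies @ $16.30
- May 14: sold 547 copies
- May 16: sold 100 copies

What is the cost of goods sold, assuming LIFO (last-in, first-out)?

May 7, 277 sold [LIFO — newest first]: 277 @ $14.25 = $3,947.25
May 14, 547 sold [LIFO — newest first]: 205 @ $16.30 + 197 @ $16.70 + 68 @ $14.25 + 77 @ $16.65 = $8,882.45
May 16, 100 sold [LIFO — newest first]: 100 @ $16.65 = $1,665.00
Total COGS = $3,947.25 + $8,882.45 + $1,665.00 = $14,494.70
Ending inventory: 134 @ $16.65 = $2,231.10

COGS = $14,494.70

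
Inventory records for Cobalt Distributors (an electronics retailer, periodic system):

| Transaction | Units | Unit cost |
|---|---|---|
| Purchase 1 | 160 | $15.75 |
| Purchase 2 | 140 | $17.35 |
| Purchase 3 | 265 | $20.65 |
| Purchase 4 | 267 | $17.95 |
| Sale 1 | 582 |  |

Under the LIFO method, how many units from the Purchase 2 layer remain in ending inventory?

Sale 1 (582) [LIFO — newest first]: 267 @ $17.95 + 265 @ $20.65 + 50 @ $17.35 = $11,132.40
Ending inventory: 160 @ $15.75 + 90 @ $17.35 = $4,081.50

90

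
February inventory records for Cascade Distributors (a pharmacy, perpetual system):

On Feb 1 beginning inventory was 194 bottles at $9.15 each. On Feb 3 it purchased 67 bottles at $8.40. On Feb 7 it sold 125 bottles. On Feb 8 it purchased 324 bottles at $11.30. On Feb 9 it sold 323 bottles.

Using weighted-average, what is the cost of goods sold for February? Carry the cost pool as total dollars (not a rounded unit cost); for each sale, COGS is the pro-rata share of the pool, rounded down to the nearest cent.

After Feb 1: 194 on hand, pool $1,775.10 (≈ $9.1500 each)
After Feb 3: 261 on hand, pool $2,337.90 (≈ $8.9575 each)
Feb 7, sell 125: 125/261 × $2,337.90 → $1,119.68
After Feb 8: 460 on hand, pool $4,879.42 (≈ $10.6074 each)
Feb 9, sell 323: 323/460 × $4,879.42 → $3,426.20
Total COGS = $1,119.68 + $3,426.20 = $4,545.88
Ending inventory (cost pool remaining) = $1,453.22

COGS = $4,545.88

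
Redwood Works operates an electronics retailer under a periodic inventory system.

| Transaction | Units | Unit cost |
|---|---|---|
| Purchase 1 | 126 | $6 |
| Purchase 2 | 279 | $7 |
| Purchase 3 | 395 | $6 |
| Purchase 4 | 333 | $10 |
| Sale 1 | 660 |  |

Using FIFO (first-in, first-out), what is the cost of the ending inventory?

Sale 1 (660) [FIFO — oldest first]: 126 @ $6 + 279 @ $7 + 255 @ $6 = $4,239
Ending inventory: 140 @ $6 + 333 @ $10 = $4,170
Check: goods available $8,409 = COGS $4,239 + ending $4,170

Ending inventory = $4,170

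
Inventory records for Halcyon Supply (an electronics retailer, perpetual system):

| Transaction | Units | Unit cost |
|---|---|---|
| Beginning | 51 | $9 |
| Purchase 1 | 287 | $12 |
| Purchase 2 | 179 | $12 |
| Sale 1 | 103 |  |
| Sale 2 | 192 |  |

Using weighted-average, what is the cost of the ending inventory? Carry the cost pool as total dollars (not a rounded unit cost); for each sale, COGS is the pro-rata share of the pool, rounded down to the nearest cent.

After Beginning: 51 on hand, pool $459.00 (≈ $9.0000 each)
After Purchase 1: 338 on hand, pool $3,903.00 (≈ $11.5473 each)
After Purchase 2: 517 on hand, pool $6,051.00 (≈ $11.7041 each)
Sale 1, sell 103: 103/517 × $6,051.00 → $1,205.51
Sale 2, sell 192: 192/414 × $4,845.49 → $2,247.18
Total COGS = $1,205.51 + $2,247.18 = $3,452.69
Ending inventory (cost pool remaining) = $2,598.31

Ending inventory = $2,598.31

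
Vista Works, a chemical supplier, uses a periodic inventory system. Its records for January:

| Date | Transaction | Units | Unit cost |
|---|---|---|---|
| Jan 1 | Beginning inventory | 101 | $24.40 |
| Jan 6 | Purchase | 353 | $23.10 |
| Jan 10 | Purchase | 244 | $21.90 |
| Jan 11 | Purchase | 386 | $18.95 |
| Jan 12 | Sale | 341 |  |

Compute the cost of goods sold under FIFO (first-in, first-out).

Jan 12, 341 sold [FIFO — oldest first]: 101 @ $24.40 + 240 @ $23.10 = $8,008.40
Ending inventory: 113 @ $23.10 + 244 @ $21.90 + 386 @ $18.95 = $15,268.60

COGS = $8,008.40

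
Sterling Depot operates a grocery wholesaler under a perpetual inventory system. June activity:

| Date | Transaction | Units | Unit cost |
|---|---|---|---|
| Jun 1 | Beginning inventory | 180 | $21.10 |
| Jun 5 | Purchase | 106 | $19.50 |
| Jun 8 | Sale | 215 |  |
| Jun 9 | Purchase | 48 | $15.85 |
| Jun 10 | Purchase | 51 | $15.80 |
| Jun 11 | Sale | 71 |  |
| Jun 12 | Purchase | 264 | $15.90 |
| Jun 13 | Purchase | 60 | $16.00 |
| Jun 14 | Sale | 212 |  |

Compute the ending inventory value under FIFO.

Ending inventory = $3,360.90

Jun 8, 215 sold [FIFO — oldest first]: 180 @ $21.10 + 35 @ $19.50 = $4,480.50
Jun 11, 71 sold [FIFO — oldest first]: 71 @ $19.50 = $1,384.50
Jun 14, 212 sold [FIFO — oldest first]: 48 @ $15.85 + 51 @ $15.80 + 113 @ $15.90 = $3,363.30
Total COGS = $4,480.50 + $1,384.50 + $3,363.30 = $9,228.30
Ending inventory: 151 @ $15.90 + 60 @ $16.00 = $3,360.90
Check: goods available $12,589.20 = COGS $9,228.30 + ending $3,360.90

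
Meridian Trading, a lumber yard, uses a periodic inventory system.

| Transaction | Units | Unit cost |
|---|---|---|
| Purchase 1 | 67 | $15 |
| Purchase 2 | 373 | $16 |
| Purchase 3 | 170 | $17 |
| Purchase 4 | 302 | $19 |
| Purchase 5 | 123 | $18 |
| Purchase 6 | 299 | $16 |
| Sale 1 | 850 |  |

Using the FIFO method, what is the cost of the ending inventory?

Ending inventory = $8,176

Sale 1 (850) [FIFO — oldest first]: 67 @ $15 + 373 @ $16 + 170 @ $17 + 240 @ $19 = $14,423
Ending inventory: 62 @ $19 + 123 @ $18 + 299 @ $16 = $8,176
Check: goods available $22,599 = COGS $14,423 + ending $8,176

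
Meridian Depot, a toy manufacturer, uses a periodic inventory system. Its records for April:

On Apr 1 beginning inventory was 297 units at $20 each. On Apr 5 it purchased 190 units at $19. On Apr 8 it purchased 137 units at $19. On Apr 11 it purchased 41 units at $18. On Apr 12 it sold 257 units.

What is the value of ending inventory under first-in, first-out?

Ending inventory = $7,751

Apr 12, 257 sold [FIFO — oldest first]: 257 @ $20 = $5,140
Ending inventory: 40 @ $20 + 190 @ $19 + 137 @ $19 + 41 @ $18 = $7,751
Check: goods available $12,891 = COGS $5,140 + ending $7,751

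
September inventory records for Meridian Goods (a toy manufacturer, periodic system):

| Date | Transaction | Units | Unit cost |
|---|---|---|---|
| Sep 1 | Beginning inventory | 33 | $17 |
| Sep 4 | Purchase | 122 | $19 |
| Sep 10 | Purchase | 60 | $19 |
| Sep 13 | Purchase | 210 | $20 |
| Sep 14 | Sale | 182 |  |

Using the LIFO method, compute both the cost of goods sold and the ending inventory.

Sep 14, 182 sold [LIFO — newest first]: 182 @ $20 = $3,640
Ending inventory: 33 @ $17 + 122 @ $19 + 60 @ $19 + 28 @ $20 = $4,579

COGS = $3,640; ending inventory = $4,579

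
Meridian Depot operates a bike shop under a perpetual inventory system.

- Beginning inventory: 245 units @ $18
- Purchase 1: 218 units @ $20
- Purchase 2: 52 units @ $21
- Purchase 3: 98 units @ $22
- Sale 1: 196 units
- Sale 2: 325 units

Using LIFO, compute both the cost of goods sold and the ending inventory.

COGS = $10,362; ending inventory = $1,656

Sale 1 (196) [LIFO — newest first]: 98 @ $22 + 52 @ $21 + 46 @ $20 = $4,168
Sale 2 (325) [LIFO — newest first]: 172 @ $20 + 153 @ $18 = $6,194
Total COGS = $4,168 + $6,194 = $10,362
Ending inventory: 92 @ $18 = $1,656
Check: goods available $12,018 = COGS $10,362 + ending $1,656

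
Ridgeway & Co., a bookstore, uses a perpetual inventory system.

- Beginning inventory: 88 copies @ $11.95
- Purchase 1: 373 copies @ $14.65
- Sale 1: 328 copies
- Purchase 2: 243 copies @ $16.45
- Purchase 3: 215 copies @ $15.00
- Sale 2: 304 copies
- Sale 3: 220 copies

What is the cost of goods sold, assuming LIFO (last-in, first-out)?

COGS = $12,937.75

Sale 1 (328) [LIFO — newest first]: 328 @ $14.65 = $4,805.20
Sale 2 (304) [LIFO — newest first]: 215 @ $15.00 + 89 @ $16.45 = $4,689.05
Sale 3 (220) [LIFO — newest first]: 154 @ $16.45 + 45 @ $14.65 + 21 @ $11.95 = $3,443.50
Total COGS = $4,805.20 + $4,689.05 + $3,443.50 = $12,937.75
Ending inventory: 67 @ $11.95 = $800.65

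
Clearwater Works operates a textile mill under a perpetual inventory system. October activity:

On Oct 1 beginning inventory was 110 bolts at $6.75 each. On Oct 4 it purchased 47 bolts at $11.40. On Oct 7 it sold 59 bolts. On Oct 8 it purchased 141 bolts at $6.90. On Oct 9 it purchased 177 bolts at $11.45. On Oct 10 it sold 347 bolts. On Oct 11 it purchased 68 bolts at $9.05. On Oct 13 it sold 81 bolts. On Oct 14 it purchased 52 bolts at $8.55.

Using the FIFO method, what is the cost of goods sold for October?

COGS = $4,386.45

Oct 7, 59 sold [FIFO — oldest first]: 59 @ $6.75 = $398.25
Oct 10, 347 sold [FIFO — oldest first]: 51 @ $6.75 + 47 @ $11.40 + 141 @ $6.90 + 108 @ $11.45 = $3,089.55
Oct 13, 81 sold [FIFO — oldest first]: 69 @ $11.45 + 12 @ $9.05 = $898.65
Total COGS = $398.25 + $3,089.55 + $898.65 = $4,386.45
Ending inventory: 56 @ $9.05 + 52 @ $8.55 = $951.40
Check: goods available $5,337.85 = COGS $4,386.45 + ending $951.40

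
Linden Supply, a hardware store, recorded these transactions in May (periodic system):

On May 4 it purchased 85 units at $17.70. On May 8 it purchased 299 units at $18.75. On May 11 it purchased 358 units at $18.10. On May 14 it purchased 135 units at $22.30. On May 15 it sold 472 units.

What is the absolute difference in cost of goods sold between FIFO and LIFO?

$406.65

FIFO COGS: 85 @ $17.70 + 299 @ $18.75 + 88 @ $18.10 = $8,703.55
LIFO COGS: 135 @ $22.30 + 337 @ $18.10 = $9,110.20
Difference = |$8,703.55 − $9,110.20| = $406.65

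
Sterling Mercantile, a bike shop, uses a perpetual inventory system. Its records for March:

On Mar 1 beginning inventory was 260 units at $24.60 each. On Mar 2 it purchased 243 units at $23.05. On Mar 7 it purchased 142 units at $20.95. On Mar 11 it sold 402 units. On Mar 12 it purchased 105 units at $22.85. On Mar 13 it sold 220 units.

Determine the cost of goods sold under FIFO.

COGS = $14,490.20

Mar 11, 402 sold [FIFO — oldest first]: 260 @ $24.60 + 142 @ $23.05 = $9,669.10
Mar 13, 220 sold [FIFO — oldest first]: 101 @ $23.05 + 119 @ $20.95 = $4,821.10
Total COGS = $9,669.10 + $4,821.10 = $14,490.20
Ending inventory: 23 @ $20.95 + 105 @ $22.85 = $2,881.10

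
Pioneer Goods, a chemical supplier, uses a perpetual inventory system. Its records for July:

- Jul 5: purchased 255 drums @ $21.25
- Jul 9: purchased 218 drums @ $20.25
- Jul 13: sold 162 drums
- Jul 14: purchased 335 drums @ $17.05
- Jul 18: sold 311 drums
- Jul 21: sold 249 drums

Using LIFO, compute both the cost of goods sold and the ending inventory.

COGS = $13,717.50; ending inventory = $1,827.50

Jul 13, 162 sold [LIFO — newest first]: 162 @ $20.25 = $3,280.50
Jul 18, 311 sold [LIFO — newest first]: 311 @ $17.05 = $5,302.55
Jul 21, 249 sold [LIFO — newest first]: 24 @ $17.05 + 56 @ $20.25 + 169 @ $21.25 = $5,134.45
Total COGS = $3,280.50 + $5,302.55 + $5,134.45 = $13,717.50
Ending inventory: 86 @ $21.25 = $1,827.50
Check: goods available $15,545.00 = COGS $13,717.50 + ending $1,827.50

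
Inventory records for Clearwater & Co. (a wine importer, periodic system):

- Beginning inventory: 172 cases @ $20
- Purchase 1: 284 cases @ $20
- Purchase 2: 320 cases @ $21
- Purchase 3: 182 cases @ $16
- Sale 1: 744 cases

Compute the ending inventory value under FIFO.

Sale 1 (744) [FIFO — oldest first]: 172 @ $20 + 284 @ $20 + 288 @ $21 = $15,168
Ending inventory: 32 @ $21 + 182 @ $16 = $3,584

Ending inventory = $3,584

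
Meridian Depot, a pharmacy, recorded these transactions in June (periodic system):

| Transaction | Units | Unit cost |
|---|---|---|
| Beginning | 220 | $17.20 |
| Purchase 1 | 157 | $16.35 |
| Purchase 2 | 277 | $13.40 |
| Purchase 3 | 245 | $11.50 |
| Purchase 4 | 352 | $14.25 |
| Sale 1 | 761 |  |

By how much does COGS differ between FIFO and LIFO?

FIFO COGS: 220 @ $17.20 + 157 @ $16.35 + 277 @ $13.40 + 107 @ $11.50 = $11,293.25
LIFO COGS: 352 @ $14.25 + 245 @ $11.50 + 164 @ $13.40 = $10,031.10
Difference = |$11,293.25 − $10,031.10| = $1,262.15

$1,262.15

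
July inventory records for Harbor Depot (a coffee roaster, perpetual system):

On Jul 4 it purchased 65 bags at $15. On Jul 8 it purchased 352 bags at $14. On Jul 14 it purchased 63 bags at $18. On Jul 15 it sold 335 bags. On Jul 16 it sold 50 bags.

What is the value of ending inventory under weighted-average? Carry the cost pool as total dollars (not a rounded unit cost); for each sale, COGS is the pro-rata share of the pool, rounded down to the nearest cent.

Ending inventory = $1,392.75

After Jul 4: 65 on hand, pool $975.00 (≈ $15.0000 each)
After Jul 8: 417 on hand, pool $5,903.00 (≈ $14.1559 each)
After Jul 14: 480 on hand, pool $7,037.00 (≈ $14.6604 each)
Jul 15, sell 335: 335/480 × $7,037.00 → $4,911.23
Jul 16, sell 50: 50/145 × $2,125.77 → $733.02
Total COGS = $4,911.23 + $733.02 = $5,644.25
Ending inventory (cost pool remaining) = $1,392.75
Check: goods available $7,037.00 = COGS $5,644.25 + ending $1,392.75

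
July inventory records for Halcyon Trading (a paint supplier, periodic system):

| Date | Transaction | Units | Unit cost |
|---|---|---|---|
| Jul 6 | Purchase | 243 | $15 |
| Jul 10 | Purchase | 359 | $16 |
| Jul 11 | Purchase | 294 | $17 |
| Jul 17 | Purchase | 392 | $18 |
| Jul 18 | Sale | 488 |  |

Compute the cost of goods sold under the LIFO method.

COGS = $8,688

Jul 18, 488 sold [LIFO — newest first]: 392 @ $18 + 96 @ $17 = $8,688
Ending inventory: 243 @ $15 + 359 @ $16 + 198 @ $17 = $12,755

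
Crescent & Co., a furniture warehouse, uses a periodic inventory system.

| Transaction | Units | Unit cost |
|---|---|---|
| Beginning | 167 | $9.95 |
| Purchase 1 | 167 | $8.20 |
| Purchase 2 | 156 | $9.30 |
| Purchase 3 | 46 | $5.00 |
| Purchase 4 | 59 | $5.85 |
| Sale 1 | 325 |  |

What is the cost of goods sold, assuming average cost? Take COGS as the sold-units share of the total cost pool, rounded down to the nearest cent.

Sale 1, sell 325: 325/595 × $5,057.00 → $2,762.22
Ending inventory (cost pool remaining) = $2,294.78

COGS = $2,762.22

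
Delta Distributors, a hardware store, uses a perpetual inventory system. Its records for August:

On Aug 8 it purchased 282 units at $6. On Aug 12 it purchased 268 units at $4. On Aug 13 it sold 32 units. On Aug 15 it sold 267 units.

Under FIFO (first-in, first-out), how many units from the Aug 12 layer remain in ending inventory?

Aug 13, 32 sold [FIFO — oldest first]: 32 @ $6 = $192
Aug 15, 267 sold [FIFO — oldest first]: 250 @ $6 + 17 @ $4 = $1,568
Total COGS = $192 + $1,568 = $1,760
Ending inventory: 251 @ $4 = $1,004

251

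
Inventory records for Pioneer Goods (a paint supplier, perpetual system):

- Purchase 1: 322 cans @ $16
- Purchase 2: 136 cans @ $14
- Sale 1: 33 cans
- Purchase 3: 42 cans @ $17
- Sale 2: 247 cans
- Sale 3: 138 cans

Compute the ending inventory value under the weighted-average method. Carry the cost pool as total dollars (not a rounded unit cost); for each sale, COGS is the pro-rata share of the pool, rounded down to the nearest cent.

After Purchase 1: 322 on hand, pool $5,152.00 (≈ $16.0000 each)
After Purchase 2: 458 on hand, pool $7,056.00 (≈ $15.4061 each)
Sale 1, sell 33: 33/458 × $7,056.00 → $508.40
After Purchase 3: 467 on hand, pool $7,261.60 (≈ $15.5495 each)
Sale 2, sell 247: 247/467 × $7,261.60 → $3,840.71
Sale 3, sell 138: 138/220 × $3,420.89 → $2,145.83
Total COGS = $508.40 + $3,840.71 + $2,145.83 = $6,494.94
Ending inventory (cost pool remaining) = $1,275.06

Ending inventory = $1,275.06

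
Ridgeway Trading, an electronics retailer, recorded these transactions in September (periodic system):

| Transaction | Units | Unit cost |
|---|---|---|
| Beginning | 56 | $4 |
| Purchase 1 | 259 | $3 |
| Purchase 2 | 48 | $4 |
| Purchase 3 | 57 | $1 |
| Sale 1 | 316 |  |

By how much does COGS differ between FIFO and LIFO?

$123

FIFO COGS: 56 @ $4 + 259 @ $3 + 1 @ $4 = $1,005
LIFO COGS: 57 @ $1 + 48 @ $4 + 211 @ $3 = $882
Difference = |$1,005 − $882| = $123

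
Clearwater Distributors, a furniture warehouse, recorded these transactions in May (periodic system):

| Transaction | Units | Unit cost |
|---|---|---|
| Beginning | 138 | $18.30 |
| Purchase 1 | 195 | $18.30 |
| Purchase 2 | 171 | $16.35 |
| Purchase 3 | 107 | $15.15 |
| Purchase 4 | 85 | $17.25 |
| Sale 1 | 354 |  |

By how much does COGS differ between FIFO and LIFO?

FIFO COGS: 138 @ $18.30 + 195 @ $18.30 + 21 @ $16.35 = $6,437.25
LIFO COGS: 85 @ $17.25 + 107 @ $15.15 + 162 @ $16.35 = $5,736.00
Difference = |$6,437.25 − $5,736.00| = $701.25

$701.25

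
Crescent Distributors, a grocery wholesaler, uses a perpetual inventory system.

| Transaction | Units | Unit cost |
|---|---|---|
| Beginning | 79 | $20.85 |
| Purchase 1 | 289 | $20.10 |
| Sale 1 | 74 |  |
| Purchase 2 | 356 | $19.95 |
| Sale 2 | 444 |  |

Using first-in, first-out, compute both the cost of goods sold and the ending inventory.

Sale 1 (74) [FIFO — oldest first]: 74 @ $20.85 = $1,542.90
Sale 2 (444) [FIFO — oldest first]: 5 @ $20.85 + 289 @ $20.10 + 150 @ $19.95 = $8,905.65
Total COGS = $1,542.90 + $8,905.65 = $10,448.55
Ending inventory: 206 @ $19.95 = $4,109.70
Check: goods available $14,558.25 = COGS $10,448.55 + ending $4,109.70

COGS = $10,448.55; ending inventory = $4,109.70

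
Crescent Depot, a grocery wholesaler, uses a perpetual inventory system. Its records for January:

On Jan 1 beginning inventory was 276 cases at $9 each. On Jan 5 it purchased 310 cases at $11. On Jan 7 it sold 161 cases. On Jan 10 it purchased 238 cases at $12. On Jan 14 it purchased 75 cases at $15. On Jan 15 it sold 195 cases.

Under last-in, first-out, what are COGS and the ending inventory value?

Jan 7, 161 sold [LIFO — newest first]: 161 @ $11 = $1,771
Jan 15, 195 sold [LIFO — newest first]: 75 @ $15 + 120 @ $12 = $2,565
Total COGS = $1,771 + $2,565 = $4,336
Ending inventory: 276 @ $9 + 149 @ $11 + 118 @ $12 = $5,539

COGS = $4,336; ending inventory = $5,539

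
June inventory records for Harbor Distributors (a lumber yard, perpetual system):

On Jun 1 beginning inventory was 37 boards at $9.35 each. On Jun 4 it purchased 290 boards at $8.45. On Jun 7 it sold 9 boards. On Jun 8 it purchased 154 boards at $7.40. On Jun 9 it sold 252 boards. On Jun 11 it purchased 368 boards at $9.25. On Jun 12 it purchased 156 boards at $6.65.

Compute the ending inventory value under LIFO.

Jun 7, 9 sold [LIFO — newest first]: 9 @ $8.45 = $76.05
Jun 9, 252 sold [LIFO — newest first]: 154 @ $7.40 + 98 @ $8.45 = $1,967.70
Total COGS = $76.05 + $1,967.70 = $2,043.75
Ending inventory: 37 @ $9.35 + 183 @ $8.45 + 368 @ $9.25 + 156 @ $6.65 = $6,333.70
Check: goods available $8,377.45 = COGS $2,043.75 + ending $6,333.70

Ending inventory = $6,333.70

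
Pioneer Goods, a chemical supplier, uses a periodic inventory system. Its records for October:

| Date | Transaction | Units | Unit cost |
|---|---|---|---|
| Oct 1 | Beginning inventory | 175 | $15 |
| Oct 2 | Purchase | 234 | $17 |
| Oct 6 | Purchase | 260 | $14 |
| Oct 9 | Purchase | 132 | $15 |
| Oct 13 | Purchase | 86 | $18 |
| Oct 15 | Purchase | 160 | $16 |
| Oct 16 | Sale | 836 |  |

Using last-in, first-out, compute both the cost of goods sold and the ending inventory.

COGS = $13,094; ending inventory = $3,237

Oct 16, 836 sold [LIFO — newest first]: 160 @ $16 + 86 @ $18 + 132 @ $15 + 260 @ $14 + 198 @ $17 = $13,094
Ending inventory: 175 @ $15 + 36 @ $17 = $3,237
Check: goods available $16,331 = COGS $13,094 + ending $3,237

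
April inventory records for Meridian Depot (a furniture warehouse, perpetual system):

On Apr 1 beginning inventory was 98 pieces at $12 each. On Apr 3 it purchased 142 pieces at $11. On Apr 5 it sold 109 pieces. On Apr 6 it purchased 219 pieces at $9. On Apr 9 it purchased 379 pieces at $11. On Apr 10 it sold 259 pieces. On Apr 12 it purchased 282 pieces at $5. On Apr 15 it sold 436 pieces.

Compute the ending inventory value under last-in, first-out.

Ending inventory = $3,204

Apr 5, 109 sold [LIFO — newest first]: 109 @ $11 = $1,199
Apr 10, 259 sold [LIFO — newest first]: 259 @ $11 = $2,849
Apr 15, 436 sold [LIFO — newest first]: 282 @ $5 + 120 @ $11 + 34 @ $9 = $3,036
Total COGS = $1,199 + $2,849 + $3,036 = $7,084
Ending inventory: 98 @ $12 + 33 @ $11 + 185 @ $9 = $3,204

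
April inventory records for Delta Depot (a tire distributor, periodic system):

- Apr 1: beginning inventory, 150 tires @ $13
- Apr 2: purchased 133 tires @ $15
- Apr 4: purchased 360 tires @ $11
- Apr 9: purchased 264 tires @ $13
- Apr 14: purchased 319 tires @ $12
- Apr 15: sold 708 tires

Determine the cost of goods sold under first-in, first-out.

COGS = $8,750

Apr 15, 708 sold [FIFO — oldest first]: 150 @ $13 + 133 @ $15 + 360 @ $11 + 65 @ $13 = $8,750
Ending inventory: 199 @ $13 + 319 @ $12 = $6,415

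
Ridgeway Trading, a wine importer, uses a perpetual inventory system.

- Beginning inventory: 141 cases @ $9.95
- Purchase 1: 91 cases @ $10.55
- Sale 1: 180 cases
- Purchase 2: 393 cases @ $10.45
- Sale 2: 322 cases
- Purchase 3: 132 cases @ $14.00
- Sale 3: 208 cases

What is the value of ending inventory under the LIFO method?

Sale 1 (180) [LIFO — newest first]: 91 @ $10.55 + 89 @ $9.95 = $1,845.60
Sale 2 (322) [LIFO — newest first]: 322 @ $10.45 = $3,364.90
Sale 3 (208) [LIFO — newest first]: 132 @ $14.00 + 71 @ $10.45 + 5 @ $9.95 = $2,639.70
Total COGS = $1,845.60 + $3,364.90 + $2,639.70 = $7,850.20
Ending inventory: 47 @ $9.95 = $467.65

Ending inventory = $467.65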